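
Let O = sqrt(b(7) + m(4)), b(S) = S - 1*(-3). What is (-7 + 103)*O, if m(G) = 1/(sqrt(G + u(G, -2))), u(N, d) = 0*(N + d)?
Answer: 48*sqrt(42) ≈ 311.08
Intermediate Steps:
u(N, d) = 0
b(S) = 3 + S (b(S) = S + 3 = 3 + S)
m(G) = 1/sqrt(G) (m(G) = 1/(sqrt(G + 0)) = 1/(sqrt(G)) = 1/sqrt(G))
O = sqrt(42)/2 (O = sqrt((3 + 7) + 1/sqrt(4)) = sqrt(10 + 1/2) = sqrt(21/2) = sqrt(42)/2 ≈ 3.2404)
(-7 + 103)*O = (-7 + 103)*(sqrt(42)/2) = 96*(sqrt(42)/2) = 48*sqrt(42)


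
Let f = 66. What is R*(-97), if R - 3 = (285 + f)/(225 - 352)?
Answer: -2910/127 ≈ -22.913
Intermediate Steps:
R = 30/127 (R = 3 + (285 + 66)/(225 - 352) = 3 + 351/(-127) = 3 + 351*(-1/127) = 3 - 351/127 = 30/127 ≈ 0.23622)
R*(-97) = (30/127)*(-97) = -2910/127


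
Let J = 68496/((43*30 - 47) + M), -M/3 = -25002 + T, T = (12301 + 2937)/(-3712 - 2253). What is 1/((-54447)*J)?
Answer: -454870999/22245881212080 ≈ -2.0447e-5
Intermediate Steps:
T = -15238/5965 (T = 15238/(-5965) = 15238*(-1/5965) = -15238/5965 ≈ -2.5546)
M = 447456504/5965 (M = -3*(-25002 - 15238/5965) = -3*(-149152168/5965) = 447456504/5965 ≈ 75014.)
J = 408578640/454870999 (J = 68496/((43*30 - 47) + 447456504/5965) = 68496/((1290 - 47) + 447456504/5965) = 68496/(1243 + 447456504/5965) = 68496/(454870999/5965) = 68496*(5965/454870999) = 408578640/454870999 ≈ 0.89823)
1/((-54447)*J) = 1/((-54447)*(408578640/454870999)) = -1/54447*454870999/408578640 = -454870999/22245881212080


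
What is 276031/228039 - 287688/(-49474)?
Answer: 5661460109/805857249 ≈ 7.0254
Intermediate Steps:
276031/228039 - 287688/(-49474) = 276031*(1/228039) - 287688*(-1/49474) = 39433/32577 + 143844/24737 = 5661460109/805857249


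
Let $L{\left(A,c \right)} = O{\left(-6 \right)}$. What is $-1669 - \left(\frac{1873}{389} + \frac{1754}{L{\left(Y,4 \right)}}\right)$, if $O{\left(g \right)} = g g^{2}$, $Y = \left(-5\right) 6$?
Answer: $- \frac{69979159}{42012} \approx -1665.7$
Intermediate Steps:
$Y = -30$
$O{\left(g \right)} = g^{3}$
$L{\left(A,c \right)} = -216$ ($L{\left(A,c \right)} = \left(-6\right)^{3} = -216$)
$-1669 - \left(\frac{1873}{389} + \frac{1754}{L{\left(Y,4 \right)}}\right) = -1669 - \left(\frac{1873}{389} + \frac{1754}{-216}\right) = -1669 - \left(1873 \cdot \frac{1}{389} + 1754 \left(- \frac{1}{216}\right)\right) = -1669 - \left(\frac{1873}{389} - \frac{877}{108}\right) = -1669 - - \frac{138869}{42012} = -1669 + \frac{138869}{42012} = - \frac{69979159}{42012}$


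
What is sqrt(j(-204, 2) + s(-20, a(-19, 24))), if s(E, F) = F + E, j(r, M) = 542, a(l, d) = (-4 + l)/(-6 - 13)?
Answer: sqrt(188879)/19 ≈ 22.874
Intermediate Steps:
a(l, d) = 4/19 - l/19 (a(l, d) = (-4 + l)/(-19) = (-4 + l)*(-1/19) = 4/19 - l/19)
s(E, F) = E + F
sqrt(j(-204, 2) + s(-20, a(-19, 24))) = sqrt(542 + (-20 + (4/19 - 1/19*(-19)))) = sqrt(542 + (-20 + (4/19 + 1))) = sqrt(542 + (-20 + 23/19)) = sqrt(542 - 357/19) = sqrt(9941/19) = sqrt(188879)/19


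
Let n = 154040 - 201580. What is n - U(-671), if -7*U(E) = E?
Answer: -333451/7 ≈ -47636.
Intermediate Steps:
U(E) = -E/7
n = -47540
n - U(-671) = -47540 - (-1)*(-671)/7 = -47540 - 1*671/7 = -47540 - 671/7 = -333451/7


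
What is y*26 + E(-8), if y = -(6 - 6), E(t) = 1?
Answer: 1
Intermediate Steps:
y = 0 (y = -1*0 = 0)
y*26 + E(-8) = 0*26 + 1 = 0 + 1 = 1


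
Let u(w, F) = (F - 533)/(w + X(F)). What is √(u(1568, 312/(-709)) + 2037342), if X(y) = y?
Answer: √25165447099848374/111140 ≈ 1427.4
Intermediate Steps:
u(w, F) = (-533 + F)/(F + w) (u(w, F) = (F - 533)/(w + F) = (-533 + F)/(F + w))
√(u(1568, 312/(-709)) + 2037342) = √((-533 + 312/(-709))/(312/(-709) + 1568) + 2037342) = √((-533 + 312*(-1/709))/(312*(-1/709) + 1568) + 2037342) = √((-533 - 312/709)/(-312/709 + 1568) + 2037342) = √(-378209/709/(1111400/709) + 2037342) = √((709/1111400)*(-378209/709) + 2037342) = √(-378209/1111400 + 2037342) = √(2264301520591/1111400) = √25165447099848374/111140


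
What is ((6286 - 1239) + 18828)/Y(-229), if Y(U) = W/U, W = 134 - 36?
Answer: -5467375/98 ≈ -55790.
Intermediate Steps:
W = 98
Y(U) = 98/U
((6286 - 1239) + 18828)/Y(-229) = ((6286 - 1239) + 18828)/((98/(-229))) = (5047 + 18828)/((98*(-1/229))) = 23875/(-98/229) = 23875*(-229/98) = -5467375/98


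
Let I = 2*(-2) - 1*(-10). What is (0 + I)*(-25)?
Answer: -150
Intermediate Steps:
I = 6 (I = -4 + 10 = 6)
(0 + I)*(-25) = (0 + 6)*(-25) = 6*(-25) = -150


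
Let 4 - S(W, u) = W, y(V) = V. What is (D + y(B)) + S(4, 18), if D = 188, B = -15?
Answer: 173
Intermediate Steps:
S(W, u) = 4 - W
(D + y(B)) + S(4, 18) = (188 - 15) + (4 - 1*4) = 173 + (4 - 4) = 173 + 0 = 173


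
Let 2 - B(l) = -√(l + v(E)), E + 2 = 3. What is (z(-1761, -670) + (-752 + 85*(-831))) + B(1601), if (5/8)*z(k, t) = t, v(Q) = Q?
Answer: -72457 + 3*√178 ≈ -72417.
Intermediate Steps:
E = 1 (E = -2 + 3 = 1)
z(k, t) = 8*t/5
B(l) = 2 + √(1 + l) (B(l) = 2 - (-1)*√(l + 1) = 2 - (-1)*√(1 + l) = 2 + √(1 + l))
(z(-1761, -670) + (-752 + 85*(-831))) + B(1601) = ((8/5)*(-670) + (-752 + 85*(-831))) + (2 + √(1 + 1601)) = (-1072 + (-752 - 70635)) + (2 + √1602) = (-1072 - 71387) + (2 + 3*√178) = -72459 + (2 + 3*√178) = -72457 + 3*√178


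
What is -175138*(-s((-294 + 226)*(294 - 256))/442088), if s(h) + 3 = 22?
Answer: 1663811/221044 ≈ 7.5271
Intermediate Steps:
s(h) = 19 (s(h) = -3 + 22 = 19)
-175138*(-s((-294 + 226)*(294 - 256))/442088) = -175138/((-442088/19)) = -175138/((-442088*1/19)) = -175138/(-442088/19) = -175138*(-19/442088) = 1663811/221044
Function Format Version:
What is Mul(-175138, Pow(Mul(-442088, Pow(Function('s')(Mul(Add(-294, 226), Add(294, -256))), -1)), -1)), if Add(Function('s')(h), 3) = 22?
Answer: Rational(1663811, 221044) ≈ 7.5271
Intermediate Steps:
Function('s')(h) = 19 (Function('s')(h) = Add(-3, 22) = 19)
Mul(-175138, Pow(Mul(-442088, Pow(Function('s')(Mul(Add(-294, 226), Add(294, -256))), -1)), -1)) = Mul(-175138, Pow(Mul(-442088, Pow(19, -1)), -1)) = Mul(-175138, Pow(Mul(-442088, Rational(1, 19)), -1)) = Mul(-175138, Pow(Rational(-442088, 19), -1)) = Mul(-175138, Rational(-19, 442088)) = Rational(1663811, 221044)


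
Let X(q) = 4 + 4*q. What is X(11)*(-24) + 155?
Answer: -997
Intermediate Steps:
X(11)*(-24) + 155 = (4 + 4*11)*(-24) + 155 = (4 + 44)*(-24) + 155 = 48*(-24) + 155 = -1152 + 155 = -997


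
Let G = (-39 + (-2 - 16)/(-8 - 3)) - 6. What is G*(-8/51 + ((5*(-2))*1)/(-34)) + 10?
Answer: 757/187 ≈ 4.0481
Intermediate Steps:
G = -477/11 (G = (-39 - 18/(-11)) - 6 = (-39 - 18*(-1/11)) - 6 = (-39 + 18/11) - 6 = -411/11 - 6 = -477/11 ≈ -43.364)
G*(-8/51 + ((5*(-2))*1)/(-34)) + 10 = -477*(-8/51 + ((5*(-2))*1)/(-34))/11 + 10 = -477*(-8*1/51 - 10*1*(-1/34))/11 + 10 = -477*(-8/51 - 10*(-1/34))/11 + 10 = -477*(-8/51 + 5/17)/11 + 10 = -477/11*7/51 + 10 = -1113/187 + 10 = 757/187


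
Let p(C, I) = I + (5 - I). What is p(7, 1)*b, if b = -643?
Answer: -3215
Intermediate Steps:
p(C, I) = 5
p(7, 1)*b = 5*(-643) = -3215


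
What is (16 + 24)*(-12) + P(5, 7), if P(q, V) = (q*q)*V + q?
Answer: -300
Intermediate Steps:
P(q, V) = q + V*q**2 (P(q, V) = q**2*V + q = V*q**2 + q = q + V*q**2)
(16 + 24)*(-12) + P(5, 7) = (16 + 24)*(-12) + 5*(1 + 7*5) = 40*(-12) + 5*(1 + 35) = -480 + 5*36 = -480 + 180 = -300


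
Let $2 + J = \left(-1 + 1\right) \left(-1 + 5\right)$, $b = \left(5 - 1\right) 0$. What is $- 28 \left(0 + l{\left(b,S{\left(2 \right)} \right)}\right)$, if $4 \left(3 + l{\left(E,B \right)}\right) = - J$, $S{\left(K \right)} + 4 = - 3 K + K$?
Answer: $70$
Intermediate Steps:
$b = 0$ ($b = 4 \cdot 0 = 0$)
$J = -2$ ($J = -2 + \left(-1 + 1\right) \left(-1 + 5\right) = -2 + 0 \cdot 4 = -2 + 0 = -2$)
$S{\left(K \right)} = -4 - 2 K$ ($S{\left(K \right)} = -4 + \left(- 3 K + K\right) = -4 - 2 K$)
$l{\left(E,B \right)} = - \frac{5}{2}$ ($l{\left(E,B \right)} = -3 + \frac{\left(-1\right) \left(-2\right)}{4} = -3 + \frac{1}{4} \cdot 2 = -3 + \frac{1}{2} = - \frac{5}{2}$)
$- 28 \left(0 + l{\left(b,S{\left(2 \right)} \right)}\right) = - 28 \left(0 - \frac{5}{2}\right) = \left(-28\right) \left(- \frac{5}{2}\right) = 70$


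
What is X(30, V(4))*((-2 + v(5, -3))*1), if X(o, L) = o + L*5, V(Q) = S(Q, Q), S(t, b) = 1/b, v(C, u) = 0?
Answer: -125/2 ≈ -62.500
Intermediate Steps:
V(Q) = 1/Q
X(o, L) = o + 5*L
X(30, V(4))*((-2 + v(5, -3))*1) = (30 + 5/4)*((-2 + 0)*1) = (30 + 5*(1/4))*(-2*1) = (30 + 5/4)*(-2) = (125/4)*(-2) = -125/2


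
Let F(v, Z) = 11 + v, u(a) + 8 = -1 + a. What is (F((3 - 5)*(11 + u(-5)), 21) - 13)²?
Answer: 16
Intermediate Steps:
u(a) = -9 + a (u(a) = -8 + (-1 + a) = -9 + a)
(F((3 - 5)*(11 + u(-5)), 21) - 13)² = ((11 + (3 - 5)*(11 + (-9 - 5))) - 13)² = ((11 - 2*(11 - 14)) - 13)² = ((11 - 2*(-3)) - 13)² = ((11 + 6) - 13)² = (17 - 13)² = 4² = 16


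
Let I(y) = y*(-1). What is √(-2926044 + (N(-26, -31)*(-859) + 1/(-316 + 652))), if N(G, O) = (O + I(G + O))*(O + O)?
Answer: I*√10875666795/84 ≈ 1241.5*I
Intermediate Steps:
I(y) = -y
N(G, O) = -2*G*O (N(G, O) = (O - (G + O))*(O + O) = (O + (-G - O))*(2*O) = (-G)*(2*O) = -2*G*O)
√(-2926044 + (N(-26, -31)*(-859) + 1/(-316 + 652))) = √(-2926044 + (-2*(-26)*(-31)*(-859) + 1/(-316 + 652))) = √(-2926044 + (-1612*(-859) + 1/336)) = √(-2926044 + (1384708 + 1/336)) = √(-2926044 + 465261889/336) = √(-517888895/336) = I*√10875666795/84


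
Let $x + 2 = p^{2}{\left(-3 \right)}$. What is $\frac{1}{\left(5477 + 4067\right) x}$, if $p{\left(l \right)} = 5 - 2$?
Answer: $\frac{1}{66808} \approx 1.4968 \cdot 10^{-5}$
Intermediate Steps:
$p{\left(l \right)} = 3$ ($p{\left(l \right)} = 5 - 2 = 3$)
$x = 7$ ($x = -2 + 3^{2} = -2 + 9 = 7$)
$\frac{1}{\left(5477 + 4067\right) x} = \frac{1}{\left(5477 + 4067\right) 7} = \frac{1}{9544} \cdot \frac{1}{7} = \frac{1}{66808}$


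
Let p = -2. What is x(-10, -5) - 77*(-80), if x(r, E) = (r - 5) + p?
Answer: 6143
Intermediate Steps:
x(r, E) = -7 + r (x(r, E) = (r - 5) - 2 = (-5 + r) - 2 = -7 + r)
x(-10, -5) - 77*(-80) = (-7 - 10) - 77*(-80) = -17 + 6160 = 6143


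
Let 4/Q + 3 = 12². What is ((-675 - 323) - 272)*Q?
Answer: -5080/141 ≈ -36.028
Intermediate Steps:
Q = 4/141 (Q = 4/(-3 + 12²) = 4/(-3 + 144) = 4/141 ≈ 0.028369)
((-675 - 323) - 272)*Q = ((-675 - 323) - 272)*(4/141) = (-998 - 272)*(4/141) = -1270*4/141 = -5080/141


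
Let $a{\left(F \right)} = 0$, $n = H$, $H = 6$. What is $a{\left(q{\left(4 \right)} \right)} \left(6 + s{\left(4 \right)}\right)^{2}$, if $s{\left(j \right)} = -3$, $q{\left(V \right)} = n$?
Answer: $0$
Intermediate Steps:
$n = 6$
$q{\left(V \right)} = 6$
$a{\left(q{\left(4 \right)} \right)} \left(6 + s{\left(4 \right)}\right)^{2} = 0 \left(6 - 3\right)^{2} = 0 \cdot 3^{2} = 0 \cdot 9 = 0$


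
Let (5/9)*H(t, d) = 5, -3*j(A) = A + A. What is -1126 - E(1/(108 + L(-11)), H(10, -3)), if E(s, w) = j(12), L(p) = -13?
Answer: -1118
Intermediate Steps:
j(A) = -2*A/3 (j(A) = -(A + A)/3 = -2*A/3)
H(t, d) = 9 (H(t, d) = (9/5)*5 = 9)
E(s, w) = -8 (E(s, w) = -⅔*12 = -8)
-1126 - E(1/(108 + L(-11)), H(10, -3)) = -1126 - 1*(-8) = -1126 + 8 = -1118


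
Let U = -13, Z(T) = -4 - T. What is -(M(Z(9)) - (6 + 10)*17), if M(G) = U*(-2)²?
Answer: 324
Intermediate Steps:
M(G) = -52 (M(G) = -13*(-2)² = -13*4 = -52)
-(M(Z(9)) - (6 + 10)*17) = -(-52 - (6 + 10)*17) = -(-52 - 16*17) = -(-52 - 1*272) = -(-52 - 272) = -1*(-324) = 324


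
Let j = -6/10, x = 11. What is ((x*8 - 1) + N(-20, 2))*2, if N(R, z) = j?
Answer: 864/5 ≈ 172.80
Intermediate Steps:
j = -⅗ (j = -6*⅒ = -⅗ ≈ -0.60000)
N(R, z) = -⅗
((x*8 - 1) + N(-20, 2))*2 = ((11*8 - 1) - ⅗)*2 = ((88 - 1) - ⅗)*2 = (87 - ⅗)*2 = (432/5)*2 = 864/5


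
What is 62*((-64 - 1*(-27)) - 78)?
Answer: -7130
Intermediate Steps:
62*((-64 - 1*(-27)) - 78) = 62*((-64 + 27) - 78) = 62*(-37 - 78) = 62*(-115) = -7130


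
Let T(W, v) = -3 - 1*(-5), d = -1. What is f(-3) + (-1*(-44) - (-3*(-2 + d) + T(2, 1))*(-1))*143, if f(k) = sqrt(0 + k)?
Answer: 7865 + I*sqrt(3) ≈ 7865.0 + 1.732*I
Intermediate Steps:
T(W, v) = 2 (T(W, v) = -3 + 5 = 2)
f(k) = sqrt(k)
f(-3) + (-1*(-44) - (-3*(-2 + d) + T(2, 1))*(-1))*143 = sqrt(-3) + (-1*(-44) - (-3*(-2 - 1) + 2)*(-1))*143 = I*sqrt(3) + (44 - (-3*(-3) + 2)*(-1))*143 = I*sqrt(3) + (44 - (9 + 2)*(-1))*143 = I*sqrt(3) + (44 - 11*(-1))*143 = I*sqrt(3) + (44 - 1*(-11))*143 = I*sqrt(3) + (44 + 11)*143 = I*sqrt(3) + 55*143 = I*sqrt(3) + 7865 = 7865 + I*sqrt(3)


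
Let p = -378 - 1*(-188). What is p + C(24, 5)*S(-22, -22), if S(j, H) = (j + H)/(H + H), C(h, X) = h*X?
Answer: -70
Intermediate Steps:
C(h, X) = X*h
p = -190 (p = -378 + 188 = -190)
S(j, H) = (H + j)/(2*H) (S(j, H) = (H + j)/((2*H)) = (H + j)*(1/(2*H)) = (H + j)/(2*H))
p + C(24, 5)*S(-22, -22) = -190 + (5*24)*((½)*(-22 - 22)/(-22)) = -190 + 120*((½)*(-1/22)*(-44)) = -190 + 120*1 = -190 + 120 = -70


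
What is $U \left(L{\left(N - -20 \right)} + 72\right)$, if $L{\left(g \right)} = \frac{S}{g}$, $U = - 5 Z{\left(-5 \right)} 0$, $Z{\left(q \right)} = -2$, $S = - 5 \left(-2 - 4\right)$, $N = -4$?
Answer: $0$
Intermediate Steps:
$S = 30$ ($S = \left(-5\right) \left(-6\right) = 30$)
$U = 0$ ($U = \left(-5\right) \left(-2\right) 0 = 10 \cdot 0 = 0$)
$L{\left(g \right)} = \frac{30}{g}$
$U \left(L{\left(N - -20 \right)} + 72\right) = 0 \left(\frac{30}{-4 - -20} + 72\right) = 0 \left(\frac{30}{-4 + 20} + 72\right) = 0 \left(\frac{30}{16} + 72\right) = 0 \left(30 \cdot \frac{1}{16} + 72\right) = 0 \left(\frac{15}{8} + 72\right) = 0 \cdot \frac{591}{8} = 0$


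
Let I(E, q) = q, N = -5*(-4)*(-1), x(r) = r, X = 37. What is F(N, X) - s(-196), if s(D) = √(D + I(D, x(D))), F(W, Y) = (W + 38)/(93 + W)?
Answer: 18/73 - 14*I*√2 ≈ 0.24658 - 19.799*I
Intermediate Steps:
N = -20 (N = 20*(-1) = -20)
F(W, Y) = (38 + W)/(93 + W)
s(D) = √2*√D (s(D) = √(D + D) = √(2*D) = √2*√D)
F(N, X) - s(-196) = (38 - 20)/(93 - 20) - √2*√(-196) = 18/73 - √2*14*I = (1/73)*18 - 14*I*√2 = 18/73 - 14*I*√2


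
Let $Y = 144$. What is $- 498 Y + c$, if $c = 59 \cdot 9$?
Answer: $-71181$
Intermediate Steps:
$c = 531$
$- 498 Y + c = \left(-498\right) 144 + 531 = -71712 + 531 = -71181$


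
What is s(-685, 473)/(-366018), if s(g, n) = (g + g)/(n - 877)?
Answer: -685/73935636 ≈ -9.2648e-6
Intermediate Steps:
s(g, n) = 2*g/(-877 + n) (s(g, n) = (2*g)/(-877 + n) = 2*g/(-877 + n))
s(-685, 473)/(-366018) = (2*(-685)/(-877 + 473))/(-366018) = (2*(-685)/(-404))*(-1/366018) = (2*(-685)*(-1/404))*(-1/366018) = (685/202)*(-1/366018) = -685/73935636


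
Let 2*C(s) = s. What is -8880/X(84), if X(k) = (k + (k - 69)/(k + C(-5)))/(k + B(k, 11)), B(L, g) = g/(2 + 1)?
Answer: -63446120/6861 ≈ -9247.4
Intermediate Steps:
C(s) = s/2
B(L, g) = g/3
X(k) = (k + (-69 + k)/(-5/2 + k))/(11/3 + k) (X(k) = (k + (k - 69)/(k + (1/2)*(-5)))/(k + (1/3)*11) = (k + (-69 + k)/(k - 5/2))/(k + 11/3) = (k + (-69 + k)/(-5/2 + k))/(11/3 + k))
-8880/X(84) = -8880*(-55 + 6*84**2 + 7*84)/(3*(-138 - 3*84 + 2*84**2)) = -8880*(-55 + 6*7056 + 588)/(3*(-138 - 252 + 2*7056)) = -8880*(-55 + 42336 + 588)/(3*(-138 - 252 + 14112)) = -8880/(3*13722/42869) = -8880/(3*(1/42869)*13722) = -8880/41166/42869 = -8880*42869/41166 = -63446120/6861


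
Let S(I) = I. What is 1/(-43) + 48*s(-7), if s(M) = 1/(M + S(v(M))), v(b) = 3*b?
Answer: -523/301 ≈ -1.7375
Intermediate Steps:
s(M) = 1/(4*M) (s(M) = 1/(M + 3*M) = 1/(4*M))
1/(-43) + 48*s(-7) = 1/(-43) + 48*((¼)/(-7)) = -1/43 + 48*((¼)*(-⅐)) = -1/43 + 48*(-1/28) = -1/43 - 12/7 = -523/301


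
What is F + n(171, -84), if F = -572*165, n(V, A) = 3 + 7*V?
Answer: -93180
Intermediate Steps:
F = -94380
F + n(171, -84) = -94380 + (3 + 7*171) = -94380 + (3 + 1197) = -94380 + 1200 = -93180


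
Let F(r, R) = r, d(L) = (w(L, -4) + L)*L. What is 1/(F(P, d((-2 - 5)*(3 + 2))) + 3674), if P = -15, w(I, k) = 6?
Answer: 1/3659 ≈ 0.00027330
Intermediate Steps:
d(L) = L*(6 + L) (d(L) = (6 + L)*L = L*(6 + L))
1/(F(P, d((-2 - 5)*(3 + 2))) + 3674) = 1/(-15 + 3674) = 1/3659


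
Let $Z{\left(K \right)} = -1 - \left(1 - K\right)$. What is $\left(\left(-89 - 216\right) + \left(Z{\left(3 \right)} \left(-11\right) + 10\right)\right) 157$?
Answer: $-48042$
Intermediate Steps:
$Z{\left(K \right)} = -2 + K$ ($Z{\left(K \right)} = -1 + \left(-1 + K\right) = -2 + K$)
$\left(\left(-89 - 216\right) + \left(Z{\left(3 \right)} \left(-11\right) + 10\right)\right) 157 = \left(\left(-89 - 216\right) + \left(\left(-2 + 3\right) \left(-11\right) + 10\right)\right) 157 = \left(-305 + \left(1 \left(-11\right) + 10\right)\right) 157 = \left(-305 + \left(-11 + 10\right)\right) 157 = \left(-305 - 1\right) 157 = \left(-306\right) 157 = -48042$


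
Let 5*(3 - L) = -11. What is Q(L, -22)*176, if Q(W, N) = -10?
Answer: -1760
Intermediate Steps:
L = 26/5 (L = 3 - ⅕*(-11) = 3 + 11/5 = 26/5 ≈ 5.2000)
Q(L, -22)*176 = -10*176 = -1760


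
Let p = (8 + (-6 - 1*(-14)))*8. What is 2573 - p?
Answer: 2445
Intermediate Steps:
p = 128 (p = (8 + (-6 + 14))*8 = (8 + 8)*8 = 16*8 = 128)
2573 - p = 2573 - 1*128 = 2573 - 128 = 2445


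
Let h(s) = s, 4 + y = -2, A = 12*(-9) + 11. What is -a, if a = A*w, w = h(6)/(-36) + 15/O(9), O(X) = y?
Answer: -776/3 ≈ -258.67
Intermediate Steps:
A = -97 (A = -108 + 11 = -97)
y = -6 (y = -4 - 2 = -6)
O(X) = -6
w = -8/3 (w = 6/(-36) + 15/(-6) = 6*(-1/36) + 15*(-⅙) = -⅙ - 5/2 = -8/3 ≈ -2.6667)
a = 776/3 (a = -97*(-8/3) = 776/3 ≈ 258.67)
-a = -1*776/3 = -776/3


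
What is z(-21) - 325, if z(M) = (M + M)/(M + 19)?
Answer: -304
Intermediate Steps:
z(M) = 2*M/(19 + M) (z(M) = (2*M)/(19 + M) = 2*M/(19 + M))
z(-21) - 325 = 2*(-21)/(19 - 21) - 325 = 2*(-21)/(-2) - 325 = 2*(-21)*(-1/2) - 325 = 21 - 325 = -304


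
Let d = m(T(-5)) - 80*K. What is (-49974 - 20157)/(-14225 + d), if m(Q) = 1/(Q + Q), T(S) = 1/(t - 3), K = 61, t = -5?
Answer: 723/197 ≈ 3.6701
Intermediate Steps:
T(S) = -⅛ (T(S) = 1/(-5 - 3) = 1/(-8) = -⅛)
m(Q) = 1/(2*Q)
d = -4884 (d = 1/(2*(-⅛)) - 80*61 = (½)*(-8) - 4880 = -4 - 4880 = -4884)
(-49974 - 20157)/(-14225 + d) = (-49974 - 20157)/(-14225 - 4884) = -70131/(-19109) = -70131*(-1/19109) = 723/197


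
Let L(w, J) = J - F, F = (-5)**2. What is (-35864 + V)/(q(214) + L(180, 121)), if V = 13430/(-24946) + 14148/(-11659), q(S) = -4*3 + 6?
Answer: -39814463527/99908730 ≈ -398.51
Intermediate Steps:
F = 25
L(w, J) = -25 + J (L(w, J) = J - 1*25 = J - 25 = -25 + J)
q(S) = -6 (q(S) = -12 + 6 = -6)
V = -1944719/1110097 (V = 13430*(-1/24946) + 14148*(-1/11659) = -6715/12473 - 108/89 = -1944719/1110097 ≈ -1.7518)
(-35864 + V)/(q(214) + L(180, 121)) = (-35864 - 1944719/1110097)/(-6 + (-25 + 121)) = -39814463527/(1110097*(-6 + 96)) = -39814463527/1110097/90 = -39814463527/1110097*1/90 = -39814463527/99908730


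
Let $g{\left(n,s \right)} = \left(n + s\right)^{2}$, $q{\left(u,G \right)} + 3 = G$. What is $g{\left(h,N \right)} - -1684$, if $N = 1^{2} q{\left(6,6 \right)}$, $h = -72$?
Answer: $6445$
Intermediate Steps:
$q{\left(u,G \right)} = -3 + G$
$N = 3$ ($N = 1^{2} \left(-3 + 6\right) = 1 \cdot 3 = 3$)
$g{\left(h,N \right)} - -1684 = \left(-72 + 3\right)^{2} - -1684 = \left(-69\right)^{2} + 1684 = 4761 + 1684 = 6445$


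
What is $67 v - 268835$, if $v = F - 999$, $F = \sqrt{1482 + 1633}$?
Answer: $-335768 + 67 \sqrt{3115} \approx -3.3203 \cdot 10^{5}$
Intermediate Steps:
$F = \sqrt{3115} \approx 55.812$
$v = -999 + \sqrt{3115}$ ($v = \sqrt{3115} - 999 = -999 + \sqrt{3115} \approx -943.19$)
$67 v - 268835 = 67 \left(-999 + \sqrt{3115}\right) - 268835 = \left(-66933 + 67 \sqrt{3115}\right) - 268835 = -335768 + 67 \sqrt{3115}$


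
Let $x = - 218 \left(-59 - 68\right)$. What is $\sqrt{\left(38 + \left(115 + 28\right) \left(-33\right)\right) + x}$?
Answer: $\sqrt{23005} \approx 151.67$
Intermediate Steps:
$x = 27686$ ($x = \left(-218\right) \left(-127\right) = 27686$)
$\sqrt{\left(38 + \left(115 + 28\right) \left(-33\right)\right) + x} = \sqrt{\left(38 + \left(115 + 28\right) \left(-33\right)\right) + 27686} = \sqrt{\left(38 + 143 \left(-33\right)\right) + 27686} = \sqrt{\left(38 - 4719\right) + 27686} = \sqrt{-4681 + 27686} = \sqrt{23005}$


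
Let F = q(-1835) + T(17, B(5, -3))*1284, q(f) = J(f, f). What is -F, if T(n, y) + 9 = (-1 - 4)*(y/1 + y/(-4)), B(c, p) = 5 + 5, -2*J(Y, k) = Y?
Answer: 117577/2 ≈ 58789.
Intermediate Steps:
J(Y, k) = -Y/2
B(c, p) = 10
q(f) = -f/2
T(n, y) = -9 - 15*y/4 (T(n, y) = -9 + (-1 - 4)*(y/1 + y/(-4)) = -9 - 5*(y*1 + y*(-¼)) = -9 - 5*(y - y/4) = -9 - 15*y/4)
F = -117577/2 (F = -½*(-1835) + (-9 - 15/4*10)*1284 = 1835/2 + (-9 - 75/2)*1284 = 1835/2 - 93/2*1284 = 1835/2 - 59706 = -117577/2 ≈ -58789.)
-F = -1*(-117577/2) = 117577/2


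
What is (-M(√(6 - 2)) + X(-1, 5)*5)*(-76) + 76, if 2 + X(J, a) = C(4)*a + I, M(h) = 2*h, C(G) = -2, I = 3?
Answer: 3800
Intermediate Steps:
X(J, a) = 1 - 2*a (X(J, a) = -2 + (-2*a + 3) = -2 + (3 - 2*a) = 1 - 2*a)
(-M(√(6 - 2)) + X(-1, 5)*5)*(-76) + 76 = (-2*√(6 - 2) + (1 - 2*5)*5)*(-76) + 76 = (-2*√4 + (1 - 10)*5)*(-76) + 76 = (-2*2 - 9*5)*(-76) + 76 = (-1*4 - 45)*(-76) + 76 = (-4 - 45)*(-76) + 76 = -49*(-76) + 76 = 3724 + 76 = 3800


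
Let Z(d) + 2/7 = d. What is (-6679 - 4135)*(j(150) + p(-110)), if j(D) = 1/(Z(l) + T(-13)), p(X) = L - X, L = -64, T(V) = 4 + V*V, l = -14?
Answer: -552735982/1111 ≈ -4.9751e+5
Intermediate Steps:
Z(d) = -2/7 + d
T(V) = 4 + V²
p(X) = -64 - X
j(D) = 7/1111 (j(D) = 1/((-2/7 - 14) + (4 + (-13)²)) = 1/(-100/7 + (4 + 169)) = 1/(-100/7 + 173) = 1/(1111/7) = 7/1111)
(-6679 - 4135)*(j(150) + p(-110)) = (-6679 - 4135)*(7/1111 + (-64 - 1*(-110))) = -10814*(7/1111 + (-64 + 110)) = -10814*(7/1111 + 46) = -10814*51113/1111 = -552735982/1111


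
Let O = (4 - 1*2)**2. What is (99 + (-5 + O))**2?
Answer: 9604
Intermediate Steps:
O = 4 (O = (4 - 2)**2 = 2**2 = 4)
(99 + (-5 + O))**2 = (99 + (-5 + 4))**2 = (99 - 1)**2 = 98**2 = 9604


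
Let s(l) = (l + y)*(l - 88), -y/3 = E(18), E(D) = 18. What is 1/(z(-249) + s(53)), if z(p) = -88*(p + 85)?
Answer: 1/14467 ≈ 6.9123e-5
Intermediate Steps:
z(p) = -7480 - 88*p (z(p) = -88*(85 + p) = -7480 - 88*p)
y = -54 (y = -3*18 = -54)
s(l) = (-88 + l)*(-54 + l) (s(l) = (l - 54)*(l - 88) = (-54 + l)*(-88 + l) = (-88 + l)*(-54 + l))
1/(z(-249) + s(53)) = 1/((-7480 - 88*(-249)) + (4752 + 53**2 - 142*53)) = 1/((-7480 + 21912) + (4752 + 2809 - 7526)) = 1/(14432 + 35) = 1/14467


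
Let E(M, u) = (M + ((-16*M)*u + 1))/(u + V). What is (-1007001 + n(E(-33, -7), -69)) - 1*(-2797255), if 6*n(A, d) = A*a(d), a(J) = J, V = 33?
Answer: 23294738/13 ≈ 1.7919e+6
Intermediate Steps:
E(M, u) = (1 + M - 16*M*u)/(33 + u) (E(M, u) = (M + ((-16*M)*u + 1))/(u + 33) = (M + (-16*M*u + 1))/(33 + u) = (M + (1 - 16*M*u))/(33 + u) = (1 + M - 16*M*u)/(33 + u))
n(A, d) = A*d/6 (n(A, d) = (A*d)/6 = A*d/6)
(-1007001 + n(E(-33, -7), -69)) - 1*(-2797255) = (-1007001 + (1/6)*((1 - 33 - 16*(-33)*(-7))/(33 - 7))*(-69)) - 1*(-2797255) = (-1007001 + (1/6)*((1 - 33 - 3696)/26)*(-69)) + 2797255 = (-1007001 + (1/6)*((1/26)*(-3728))*(-69)) + 2797255 = (-1007001 + (1/6)*(-1864/13)*(-69)) + 2797255 = (-1007001 + 21436/13) + 2797255 = -13069577/13 + 2797255 = 23294738/13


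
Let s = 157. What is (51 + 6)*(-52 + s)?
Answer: 5985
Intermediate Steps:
(51 + 6)*(-52 + s) = (51 + 6)*(-52 + 157) = 57*105 = 5985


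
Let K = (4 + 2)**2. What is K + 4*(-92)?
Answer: -332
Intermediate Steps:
K = 36 (K = 6**2 = 36)
K + 4*(-92) = 36 + 4*(-92) = 36 - 368 = -332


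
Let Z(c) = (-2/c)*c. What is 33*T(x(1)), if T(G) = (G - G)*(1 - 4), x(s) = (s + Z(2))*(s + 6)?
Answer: 0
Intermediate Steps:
Z(c) = -2
x(s) = (-2 + s)*(6 + s) (x(s) = (s - 2)*(s + 6) = (-2 + s)*(6 + s))
T(G) = 0 (T(G) = 0*(-3) = 0)
33*T(x(1)) = 33*0 = 0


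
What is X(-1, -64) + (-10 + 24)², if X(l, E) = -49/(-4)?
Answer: 833/4 ≈ 208.25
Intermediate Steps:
X(l, E) = 49/4 (X(l, E) = -49*(-¼) = 49/4)
X(-1, -64) + (-10 + 24)² = 49/4 + (-10 + 24)² = 49/4 + 14² = 49/4 + 196 = 833/4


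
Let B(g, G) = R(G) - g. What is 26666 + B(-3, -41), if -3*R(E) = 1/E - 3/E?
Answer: 3280285/123 ≈ 26669.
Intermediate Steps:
R(E) = 2/(3*E) (R(E) = -(1/E - 3/E)/3 = -(-2)/(3*E) = 2/(3*E))
B(g, G) = -g + 2/(3*G) (B(g, G) = 2/(3*G) - g = -g + 2/(3*G))
26666 + B(-3, -41) = 26666 + (-1*(-3) + (⅔)/(-41)) = 26666 + (3 + (⅔)*(-1/41)) = 26666 + (3 - 2/123) = 26666 + 367/123 = 3280285/123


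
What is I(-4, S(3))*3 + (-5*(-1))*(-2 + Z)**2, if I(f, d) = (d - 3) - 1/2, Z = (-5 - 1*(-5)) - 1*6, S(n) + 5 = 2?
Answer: 601/2 ≈ 300.50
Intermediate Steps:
S(n) = -3 (S(n) = -5 + 2 = -3)
Z = -6 (Z = (-5 + 5) - 6 = 0 - 6 = -6)
I(f, d) = -7/2 + d (I(f, d) = (-3 + d) - 1*1/2 = (-3 + d) - 1/2 = -7/2 + d)
I(-4, S(3))*3 + (-5*(-1))*(-2 + Z)**2 = (-7/2 - 3)*3 + (-5*(-1))*(-2 - 6)**2 = -13/2*3 + 5*(-8)**2 = -39/2 + 5*64 = -39/2 + 320 = 601/2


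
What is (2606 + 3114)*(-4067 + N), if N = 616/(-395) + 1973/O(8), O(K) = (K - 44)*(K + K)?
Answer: -132483492713/5688 ≈ -2.3292e+7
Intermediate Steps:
O(K) = 2*K*(-44 + K) (O(K) = (-44 + K)*(2*K) = 2*K*(-44 + K))
N = -1134151/227520 (N = 616/(-395) + 1973/((2*8*(-44 + 8))) = 616*(-1/395) + 1973/((2*8*(-36))) = -616/395 + 1973/(-576) = -616/395 + 1973*(-1/576) = -616/395 - 1973/576 = -1134151/227520 ≈ -4.9848)
(2606 + 3114)*(-4067 + N) = (2606 + 3114)*(-4067 - 1134151/227520) = 5720*(-926457991/227520) = -132483492713/5688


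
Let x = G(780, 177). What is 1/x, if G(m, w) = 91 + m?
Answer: 1/871 ≈ 0.0011481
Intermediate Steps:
x = 871 (x = 91 + 780 = 871)
1/x = 1/871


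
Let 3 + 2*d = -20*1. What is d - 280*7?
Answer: -3943/2 ≈ -1971.5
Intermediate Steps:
d = -23/2 (d = -3/2 + (-20*1)/2 = -3/2 + (½)*(-20) = -3/2 - 10 = -23/2 ≈ -11.500)
d - 280*7 = -23/2 - 280*7 = -23/2 - 1960 = -3943/2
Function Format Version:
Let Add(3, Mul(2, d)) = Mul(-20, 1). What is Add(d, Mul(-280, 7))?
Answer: Rational(-3943, 2) ≈ -1971.5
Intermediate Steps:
d = Rational(-23, 2) (d = Add(Rational(-3, 2), Mul(Rational(1, 2), Mul(-20, 1))) = Add(Rational(-3, 2), Mul(Rational(1, 2), -20)) = Add(Rational(-3, 2), -10) = Rational(-23, 2) ≈ -11.500)
Add(d, Mul(-280, 7)) = Add(Rational(-23, 2), Mul(-280, 7)) = Add(Rational(-23, 2), -1960) = Rational(-3943, 2)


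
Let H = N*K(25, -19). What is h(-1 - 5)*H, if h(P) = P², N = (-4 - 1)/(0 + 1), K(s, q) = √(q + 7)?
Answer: -360*I*√3 ≈ -623.54*I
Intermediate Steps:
K(s, q) = √(7 + q)
N = -5 (N = -5/1 = -5*1 = -5)
H = -10*I*√3 (H = -5*√(7 - 19) = -10*I*√3 ≈ -17.32*I)
h(-1 - 5)*H = (-1 - 5)²*(-10*I*√3) = (-6)²*(-10*I*√3) = 36*(-10*I*√3) = -360*I*√3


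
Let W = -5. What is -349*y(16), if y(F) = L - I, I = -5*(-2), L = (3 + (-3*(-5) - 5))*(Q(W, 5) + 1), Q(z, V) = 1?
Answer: -5584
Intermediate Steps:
L = 26 (L = (3 + (-3*(-5) - 5))*(1 + 1) = (3 + (15 - 5))*2 = (3 + 10)*2 = 13*2 = 26)
I = 10
y(F) = 16 (y(F) = 26 - 1*10 = 26 - 10 = 16)
-349*y(16) = -349*16 = -5584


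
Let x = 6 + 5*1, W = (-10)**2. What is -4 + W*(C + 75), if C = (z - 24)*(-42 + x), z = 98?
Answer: -221904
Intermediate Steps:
W = 100
x = 11 (x = 6 + 5 = 11)
C = -2294 (C = (98 - 24)*(-42 + 11) = 74*(-31) = -2294)
-4 + W*(C + 75) = -4 + 100*(-2294 + 75) = -4 + 100*(-2219) = -4 - 221900 = -221904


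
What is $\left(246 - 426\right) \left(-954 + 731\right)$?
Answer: $40140$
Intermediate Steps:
$\left(246 - 426\right) \left(-954 + 731\right) = \left(246 - 426\right) \left(-223\right) = \left(-180\right) \left(-223\right) = 40140$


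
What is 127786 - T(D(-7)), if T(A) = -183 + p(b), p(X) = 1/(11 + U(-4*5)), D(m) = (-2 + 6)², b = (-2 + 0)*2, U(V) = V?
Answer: 1151722/9 ≈ 1.2797e+5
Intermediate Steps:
b = -4 (b = -2*2 = -4)
D(m) = 16 (D(m) = 4² = 16)
p(X) = -⅑ (p(X) = 1/(11 - 4*5) = 1/(11 - 20) = 1/(-9) = -⅑)
T(A) = -1648/9 (T(A) = -183 - ⅑ = -1648/9)
127786 - T(D(-7)) = 127786 - 1*(-1648/9) = 127786 + 1648/9 = 1151722/9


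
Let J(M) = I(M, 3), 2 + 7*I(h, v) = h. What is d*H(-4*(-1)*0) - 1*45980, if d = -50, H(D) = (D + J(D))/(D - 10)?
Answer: -321870/7 ≈ -45981.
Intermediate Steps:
I(h, v) = -2/7 + h/7
J(M) = -2/7 + M/7
H(D) = (-2/7 + 8*D/7)/(-10 + D) (H(D) = (D + (-2/7 + D/7))/(D - 10) = (-2/7 + 8*D/7)/(-10 + D))
d*H(-4*(-1)*0) - 1*45980 = -100*(-1 + 4*(-4*(-1)*0))/(7*(-10 - 4*(-1)*0)) - 1*45980 = -100*(-1 + 4*(4*0))/(7*(-10 + 4*0)) - 45980 = -100*(-1 + 4*0)/(7*(-10 + 0)) - 45980 = -100*(-1 + 0)/(7*(-10)) - 45980 = -100*(-1)*(-1)/(7*10) - 45980 = -50*1/35 - 45980 = -10/7 - 45980 = -321870/7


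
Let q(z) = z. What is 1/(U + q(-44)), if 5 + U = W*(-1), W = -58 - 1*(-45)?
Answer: -1/36 ≈ -0.027778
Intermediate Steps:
W = -13 (W = -58 + 45 = -13)
U = 8 (U = -5 - 13*(-1) = -5 + 13 = 8)
1/(U + q(-44)) = 1/(8 - 44) = 1/(-36) = -1/36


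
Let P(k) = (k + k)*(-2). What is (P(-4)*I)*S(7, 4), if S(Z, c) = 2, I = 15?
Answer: 480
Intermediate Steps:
P(k) = -4*k (P(k) = (2*k)*(-2) = -4*k)
(P(-4)*I)*S(7, 4) = (-4*(-4)*15)*2 = (16*15)*2 = 240*2 = 480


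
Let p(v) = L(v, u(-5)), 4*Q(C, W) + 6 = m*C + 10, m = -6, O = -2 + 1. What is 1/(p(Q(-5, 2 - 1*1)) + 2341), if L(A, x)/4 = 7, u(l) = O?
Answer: 1/2369 ≈ 0.00042212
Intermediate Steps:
O = -1
u(l) = -1
Q(C, W) = 1 - 3*C/2 (Q(C, W) = -3/2 + (-6*C + 10)/4 = -3/2 + (10 - 6*C)/4 = -3/2 + (5/2 - 3*C/2) = 1 - 3*C/2)
L(A, x) = 28 (L(A, x) = 4*7 = 28)
p(v) = 28
1/(p(Q(-5, 2 - 1*1)) + 2341) = 1/(28 + 2341) = 1/2369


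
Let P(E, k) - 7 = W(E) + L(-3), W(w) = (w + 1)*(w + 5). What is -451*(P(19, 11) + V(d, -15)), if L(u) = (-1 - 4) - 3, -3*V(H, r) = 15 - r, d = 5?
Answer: -211519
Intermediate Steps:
V(H, r) = -5 + r/3 (V(H, r) = -(15 - r)/3 = -5 + r/3)
W(w) = (1 + w)*(5 + w)
L(u) = -8 (L(u) = -5 - 3 = -8)
P(E, k) = 4 + E² + 6*E (P(E, k) = 7 + ((5 + E² + 6*E) - 8) = 7 + (-3 + E² + 6*E) = 4 + E² + 6*E)
-451*(P(19, 11) + V(d, -15)) = -451*((4 + 19² + 6*19) + (-5 + (⅓)*(-15))) = -451*((4 + 361 + 114) + (-5 - 5)) = -451*(479 - 10) = -451*469 = -211519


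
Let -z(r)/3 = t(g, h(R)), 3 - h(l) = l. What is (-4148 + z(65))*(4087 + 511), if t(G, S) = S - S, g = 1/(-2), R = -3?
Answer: -19072504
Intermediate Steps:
h(l) = 3 - l
g = -1/2 ≈ -0.50000
t(G, S) = 0
z(r) = 0 (z(r) = -3*0 = 0)
(-4148 + z(65))*(4087 + 511) = (-4148 + 0)*(4087 + 511) = -4148*4598 = -19072504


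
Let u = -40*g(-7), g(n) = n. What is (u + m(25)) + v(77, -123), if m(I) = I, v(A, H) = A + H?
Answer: 259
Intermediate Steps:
u = 280 (u = -40*(-7) = 280)
(u + m(25)) + v(77, -123) = (280 + 25) + (77 - 123) = 305 - 46 = 259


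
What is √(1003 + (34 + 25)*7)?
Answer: 2*√354 ≈ 37.630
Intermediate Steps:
√(1003 + (34 + 25)*7) = √(1003 + 59*7) = √(1003 + 413) = √1416 = 2*√354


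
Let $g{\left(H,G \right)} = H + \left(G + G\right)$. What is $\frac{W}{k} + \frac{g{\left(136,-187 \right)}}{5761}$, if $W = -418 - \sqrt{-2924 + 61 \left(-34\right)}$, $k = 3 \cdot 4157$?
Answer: $- \frac{768028}{10263633} - \frac{7 i \sqrt{102}}{12471} \approx -0.07483 - 0.0056689 i$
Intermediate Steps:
$k = 12471$
$g{\left(H,G \right)} = H + 2 G$
$W = -418 - 7 i \sqrt{102}$ ($W = -418 - \sqrt{-2924 - 2074} = -418 - \sqrt{-4998} = -418 - 7 i \sqrt{102} \approx -418.0 - 70.697 i$)
$\frac{W}{k} + \frac{g{\left(136,-187 \right)}}{5761} = \frac{-418 - 7 i \sqrt{102}}{12471} + \frac{136 + 2 \left(-187\right)}{5761} = \left(-418 - 7 i \sqrt{102}\right) \frac{1}{12471} + \left(136 - 374\right) \frac{1}{5761} = \left(- \frac{418}{12471} - \frac{7 i \sqrt{102}}{12471}\right) - \frac{34}{823} = - \frac{768028}{10263633} - \frac{7 i \sqrt{102}}{12471}$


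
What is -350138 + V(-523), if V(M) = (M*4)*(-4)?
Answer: -341770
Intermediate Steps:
V(M) = -16*M (V(M) = (4*M)*(-4) = -16*M)
-350138 + V(-523) = -350138 - 16*(-523) = -350138 + 8368 = -341770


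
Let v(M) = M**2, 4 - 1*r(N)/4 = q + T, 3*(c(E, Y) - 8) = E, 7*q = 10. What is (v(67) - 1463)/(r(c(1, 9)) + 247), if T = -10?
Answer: 21182/2081 ≈ 10.179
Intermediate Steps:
q = 10/7 (q = (1/7)*10 = 10/7 ≈ 1.4286)
c(E, Y) = 8 + E/3
r(N) = 352/7 (r(N) = 16 - 4*(10/7 - 10) = 16 - 4*(-60/7) = 16 + 240/7 = 352/7)
(v(67) - 1463)/(r(c(1, 9)) + 247) = (67**2 - 1463)/(352/7 + 247) = (4489 - 1463)/(2081/7) = 3026*(7/2081) = 21182/2081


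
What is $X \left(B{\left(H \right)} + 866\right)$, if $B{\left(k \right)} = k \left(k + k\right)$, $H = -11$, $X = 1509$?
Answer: $1671972$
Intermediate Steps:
$B{\left(k \right)} = 2 k^{2}$ ($B{\left(k \right)} = k 2 k = 2 k^{2}$)
$X \left(B{\left(H \right)} + 866\right) = 1509 \left(2 \left(-11\right)^{2} + 866\right) = 1509 \left(2 \cdot 121 + 866\right) = 1509 \left(242 + 866\right) = 1509 \cdot 1108 = 1671972$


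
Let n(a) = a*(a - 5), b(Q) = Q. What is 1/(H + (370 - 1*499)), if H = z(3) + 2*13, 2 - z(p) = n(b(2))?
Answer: -1/95 ≈ -0.010526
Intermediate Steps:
n(a) = a*(-5 + a)
z(p) = 8 (z(p) = 2 - 2*(-5 + 2) = 2 - 2*(-3) = 2 - 1*(-6) = 2 + 6 = 8)
H = 34 (H = 8 + 2*13 = 8 + 26 = 34)
1/(H + (370 - 1*499)) = 1/(34 + (370 - 1*499)) = 1/(34 + (370 - 499)) = 1/(34 - 129) = 1/(-95) = -1/95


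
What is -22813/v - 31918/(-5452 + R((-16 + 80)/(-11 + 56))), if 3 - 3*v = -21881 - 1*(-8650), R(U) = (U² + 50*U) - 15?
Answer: 107835310119/144549410486 ≈ 0.74601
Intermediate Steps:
R(U) = -15 + U² + 50*U
v = 13234/3 (v = 1 - (-21881 - 1*(-8650))/3 = 1 - (-21881 + 8650)/3 = 1 - ⅓*(-13231) = 1 + 13231/3 = 13234/3 ≈ 4411.3)
-22813/v - 31918/(-5452 + R((-16 + 80)/(-11 + 56))) = -22813/13234/3 - 31918/(-5452 + (-15 + ((-16 + 80)/(-11 + 56))² + 50*((-16 + 80)/(-11 + 56)))) = -22813*3/13234 - 31918/(-5452 + (-15 + (64/45)² + 50*(64/45))) = -68439/13234 - 31918/(-5452 + (-15 + (64*(1/45))² + 50*(64*(1/45)))) = -68439/13234 - 31918/(-5452 + (-15 + (64/45)² + 50*(64/45))) = -68439/13234 - 31918/(-5452 + (-15 + 4096/2025 + 640/9)) = -68439/13234 - 31918/(-5452 + 117721/2025) = -68439/13234 - 31918/(-10922579/2025) = -68439/13234 - 31918*(-2025/10922579) = -68439/13234 + 64633950/10922579 = 107835310119/144549410486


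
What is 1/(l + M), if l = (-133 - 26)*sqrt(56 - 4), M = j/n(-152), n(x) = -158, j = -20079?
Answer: -352498/3601645303 - 2646184*sqrt(13)/10804935909 ≈ -0.00098089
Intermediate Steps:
M = 20079/158 (M = -20079/(-158) = -20079*(-1/158) = 20079/158 ≈ 127.08)
l = -318*sqrt(13) ≈ -1146.6
1/(l + M) = 1/(-318*sqrt(13) + 20079/158) = 1/(20079/158 - 318*sqrt(13))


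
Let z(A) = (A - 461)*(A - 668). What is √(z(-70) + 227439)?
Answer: 3*√68813 ≈ 786.97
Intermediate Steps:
z(A) = (-668 + A)*(-461 + A) (z(A) = (-461 + A)*(-668 + A) = (-668 + A)*(-461 + A))
√(z(-70) + 227439) = √((307948 + (-70)² - 1129*(-70)) + 227439) = √((307948 + 4900 + 79030) + 227439) = √(391878 + 227439) = √619317 = 3*√68813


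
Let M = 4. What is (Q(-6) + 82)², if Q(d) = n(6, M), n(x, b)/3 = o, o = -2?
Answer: 5776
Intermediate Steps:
n(x, b) = -6 (n(x, b) = 3*(-2) = -6)
Q(d) = -6
(Q(-6) + 82)² = (-6 + 82)² = 76² = 5776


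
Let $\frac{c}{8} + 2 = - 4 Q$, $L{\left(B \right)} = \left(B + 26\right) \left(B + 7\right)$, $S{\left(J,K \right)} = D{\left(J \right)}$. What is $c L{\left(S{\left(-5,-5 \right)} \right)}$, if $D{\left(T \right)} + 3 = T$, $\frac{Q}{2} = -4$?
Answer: $-4320$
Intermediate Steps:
$Q = -8$ ($Q = 2 \left(-4\right) = -8$)
$D{\left(T \right)} = -3 + T$
$S{\left(J,K \right)} = -3 + J$
$L{\left(B \right)} = \left(7 + B\right) \left(26 + B\right)$ ($L{\left(B \right)} = \left(26 + B\right) \left(7 + B\right) = \left(7 + B\right) \left(26 + B\right)$)
$c = 240$ ($c = -16 + 8 \left(\left(-4\right) \left(-8\right)\right) = -16 + 8 \cdot 32 = -16 + 256 = 240$)
$c L{\left(S{\left(-5,-5 \right)} \right)} = 240 \left(182 + \left(-3 - 5\right)^{2} + 33 \left(-3 - 5\right)\right) = 240 \left(182 + \left(-8\right)^{2} + 33 \left(-8\right)\right) = 240 \left(182 + 64 - 264\right) = 240 \left(-18\right) = -4320$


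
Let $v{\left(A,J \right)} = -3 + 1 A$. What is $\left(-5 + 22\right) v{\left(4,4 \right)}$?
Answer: $17$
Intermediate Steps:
$v{\left(A,J \right)} = -3 + A$
$\left(-5 + 22\right) v{\left(4,4 \right)} = \left(-5 + 22\right) \left(-3 + 4\right) = 17 \cdot 1 = 17$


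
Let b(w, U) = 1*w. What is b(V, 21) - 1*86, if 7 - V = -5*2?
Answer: -69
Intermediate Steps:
V = 17 (V = 7 - (-5)*2 = 7 - 1*(-10) = 7 + 10 = 17)
b(w, U) = w
b(V, 21) - 1*86 = 17 - 1*86 = 17 - 86 = -69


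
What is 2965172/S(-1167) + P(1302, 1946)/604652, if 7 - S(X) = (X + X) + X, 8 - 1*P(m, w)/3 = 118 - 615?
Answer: 448225623691/530279804 ≈ 845.26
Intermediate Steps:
P(m, w) = 1515 (P(m, w) = 24 - 3*(118 - 615) = 24 - 3*(-497) = 24 + 1491 = 1515)
S(X) = 7 - 3*X (S(X) = 7 - ((X + X) + X) = 7 - (2*X + X) = 7 - 3*X)
2965172/S(-1167) + P(1302, 1946)/604652 = 2965172/(7 - 3*(-1167)) + 1515/604652 = 2965172/(7 + 3501) + 1515*(1/604652) = 2965172/3508 + 1515/604652 = 2965172*(1/3508) + 1515/604652 = 741293/877 + 1515/604652 = 448225623691/530279804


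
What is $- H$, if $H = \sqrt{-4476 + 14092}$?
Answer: $- 4 \sqrt{601} \approx -98.061$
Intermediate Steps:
$H = 4 \sqrt{601}$ ($H = \sqrt{9616} = 4 \sqrt{601} \approx 98.061$)
$- H = - 4 \sqrt{601}$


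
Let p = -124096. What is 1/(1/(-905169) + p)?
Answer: -905169/112327852225 ≈ -8.0583e-6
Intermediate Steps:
1/(1/(-905169) + p) = 1/(1/(-905169) - 124096) = 1/(-1/905169 - 124096) = 1/(-112327852225/905169) = -905169/112327852225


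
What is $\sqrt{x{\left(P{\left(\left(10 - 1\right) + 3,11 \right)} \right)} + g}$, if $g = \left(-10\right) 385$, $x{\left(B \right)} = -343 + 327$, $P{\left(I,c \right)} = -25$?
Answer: $i \sqrt{3866} \approx 62.177 i$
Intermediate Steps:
$x{\left(B \right)} = -16$
$g = -3850$
$\sqrt{x{\left(P{\left(\left(10 - 1\right) + 3,11 \right)} \right)} + g} = \sqrt{-16 - 3850} = \sqrt{-3866} = i \sqrt{3866}$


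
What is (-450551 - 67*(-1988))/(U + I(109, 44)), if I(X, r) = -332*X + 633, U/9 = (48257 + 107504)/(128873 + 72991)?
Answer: 21354183240/2391957557 ≈ 8.9275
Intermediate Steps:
U = 467283/67288 (U = 9*((48257 + 107504)/(128873 + 72991)) = 9*(155761/201864) = 467283/67288 ≈ 6.9445)
I(X, r) = 633 - 332*X
(-450551 - 67*(-1988))/(U + I(109, 44)) = (-450551 - 67*(-1988))/(467283/67288 + (633 - 332*109)) = (-450551 + 133196)/(467283/67288 + (633 - 36188)) = -317355/(467283/67288 - 35555) = -317355/(-2391957557/67288) = -317355*(-67288/2391957557) = 21354183240/2391957557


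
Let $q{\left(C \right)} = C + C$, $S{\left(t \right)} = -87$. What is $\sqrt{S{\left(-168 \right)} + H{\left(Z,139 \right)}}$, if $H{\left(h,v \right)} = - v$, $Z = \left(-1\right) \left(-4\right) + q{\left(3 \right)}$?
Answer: $i \sqrt{226} \approx 15.033 i$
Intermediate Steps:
$q{\left(C \right)} = 2 C$
$Z = 10$ ($Z = \left(-1\right) \left(-4\right) + 2 \cdot 3 = 4 + 6 = 10$)
$\sqrt{S{\left(-168 \right)} + H{\left(Z,139 \right)}} = \sqrt{-87 - 139} = \sqrt{-226} = i \sqrt{226}$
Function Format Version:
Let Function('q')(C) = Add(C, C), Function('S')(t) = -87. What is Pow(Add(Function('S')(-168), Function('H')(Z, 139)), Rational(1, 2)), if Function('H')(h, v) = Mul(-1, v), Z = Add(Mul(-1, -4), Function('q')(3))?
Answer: Mul(I, Pow(226, Rational(1, 2))) ≈ Mul(15.033, I)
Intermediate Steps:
Function('q')(C) = Mul(2, C)
Z = 10 (Z = Add(Mul(-1, -4), Mul(2, 3)) = Add(4, 6) = 10)
Pow(Add(Function('S')(-168), Function('H')(Z, 139)), Rational(1, 2)) = Pow(Add(-87, Mul(-1, 139)), Rational(1, 2)) = Pow(Add(-87, -139), Rational(1, 2)) = Pow(-226, Rational(1, 2)) = Mul(I, Pow(226, Rational(1, 2)))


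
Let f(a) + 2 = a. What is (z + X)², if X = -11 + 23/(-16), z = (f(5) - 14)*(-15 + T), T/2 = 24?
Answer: 36084049/256 ≈ 1.4095e+5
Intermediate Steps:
T = 48 (T = 2*24 = 48)
f(a) = -2 + a
z = -363 (z = ((-2 + 5) - 14)*(-15 + 48) = (3 - 14)*33 = -11*33 = -363)
X = -199/16 (X = -11 + 23*(-1/16) = -11 - 23/16 = -199/16 ≈ -12.438)
(z + X)² = (-363 - 199/16)² = (-6007/16)² = 36084049/256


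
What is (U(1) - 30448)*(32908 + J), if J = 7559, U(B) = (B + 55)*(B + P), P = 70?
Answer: -1071242424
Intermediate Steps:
U(B) = (55 + B)*(70 + B) (U(B) = (B + 55)*(B + 70) = (55 + B)*(70 + B))
(U(1) - 30448)*(32908 + J) = ((3850 + 1**2 + 125*1) - 30448)*(32908 + 7559) = ((3850 + 1 + 125) - 30448)*40467 = (3976 - 30448)*40467 = -26472*40467 = -1071242424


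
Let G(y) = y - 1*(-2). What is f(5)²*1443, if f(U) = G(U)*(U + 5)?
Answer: 7070700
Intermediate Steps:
G(y) = 2 + y (G(y) = y + 2 = 2 + y)
f(U) = (2 + U)*(5 + U) (f(U) = (2 + U)*(U + 5) = (2 + U)*(5 + U))
f(5)²*1443 = ((2 + 5)*(5 + 5))²*1443 = (7*10)²*1443 = 70²*1443 = 4900*1443 = 7070700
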